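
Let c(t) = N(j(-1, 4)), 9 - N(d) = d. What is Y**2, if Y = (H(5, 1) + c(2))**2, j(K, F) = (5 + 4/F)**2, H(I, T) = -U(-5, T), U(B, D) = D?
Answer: 614656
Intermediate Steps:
H(I, T) = -T
N(d) = 9 - d
c(t) = -27 (c(t) = 9 - (4 + 5*4)**2/4**2 = 9 - (4 + 20)**2/16 = 9 - 24**2/16 = 9 - 576/16 = 9 - 1*36 = 9 - 36 = -27)
Y = 784 (Y = (-1*1 - 27)**2 = (-1 - 27)**2 = (-28)**2 = 784)
Y**2 = 784**2 = 614656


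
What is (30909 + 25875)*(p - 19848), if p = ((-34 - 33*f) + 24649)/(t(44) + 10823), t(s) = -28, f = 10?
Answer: -2433022628400/2159 ≈ -1.1269e+9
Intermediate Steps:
p = 4857/2159 (p = ((-34 - 33*10) + 24649)/(-28 + 10823) = ((-34 - 330) + 24649)/10795 = (-364 + 24649)*(1/10795) = 24285*(1/10795) = 4857/2159 ≈ 2.2497)
(30909 + 25875)*(p - 19848) = (30909 + 25875)*(4857/2159 - 19848) = 56784*(-42846975/2159) = -2433022628400/2159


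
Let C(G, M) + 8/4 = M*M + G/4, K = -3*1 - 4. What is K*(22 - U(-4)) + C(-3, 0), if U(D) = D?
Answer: -739/4 ≈ -184.75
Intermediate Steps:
K = -7 (K = -3 - 4 = -7)
C(G, M) = -2 + M² + G/4 (C(G, M) = -2 + (M*M + G/4) = -2 + (M² + G*(¼)) = -2 + (M² + G/4) = -2 + M² + G/4)
K*(22 - U(-4)) + C(-3, 0) = -7*(22 - 1*(-4)) + (-2 + 0² + (¼)*(-3)) = -7*(22 + 4) + (-2 + 0 - ¾) = -7*26 - 11/4 = -182 - 11/4 = -739/4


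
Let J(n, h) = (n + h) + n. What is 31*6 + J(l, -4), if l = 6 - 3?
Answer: 188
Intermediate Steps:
l = 3
J(n, h) = h + 2*n (J(n, h) = (h + n) + n = h + 2*n)
31*6 + J(l, -4) = 31*6 + (-4 + 2*3) = 186 + (-4 + 6) = 186 + 2 = 188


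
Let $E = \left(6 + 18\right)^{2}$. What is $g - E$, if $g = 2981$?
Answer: $2405$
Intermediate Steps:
$E = 576$ ($E = 24^{2} = 576$)
$g - E = 2981 - 576 = 2405$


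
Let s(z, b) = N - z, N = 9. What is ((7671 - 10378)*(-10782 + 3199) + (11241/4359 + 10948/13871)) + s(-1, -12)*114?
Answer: 413739406760804/20154563 ≈ 2.0528e+7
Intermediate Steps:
s(z, b) = 9 - z
((7671 - 10378)*(-10782 + 3199) + (11241/4359 + 10948/13871)) + s(-1, -12)*114 = ((7671 - 10378)*(-10782 + 3199) + (11241/4359 + 10948/13871)) + (9 - 1*(-1))*114 = (-2707*(-7583) + (11241*(1/4359) + 10948*(1/13871))) + (9 + 1)*114 = (20527181 + (3747/1453 + 10948/13871)) + 10*114 = (20527181 + 67882081/20154563) + 1140 = 413716430558984/20154563 + 1140 = 413739406760804/20154563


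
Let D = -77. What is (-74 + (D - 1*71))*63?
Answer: -13986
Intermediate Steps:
(-74 + (D - 1*71))*63 = (-74 + (-77 - 1*71))*63 = (-74 + (-77 - 71))*63 = (-74 - 148)*63 = -222*63 = -13986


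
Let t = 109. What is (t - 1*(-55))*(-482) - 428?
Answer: -79476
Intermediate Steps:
(t - 1*(-55))*(-482) - 428 = (109 - 1*(-55))*(-482) - 428 = (109 + 55)*(-482) - 428 = 164*(-482) - 428 = -79048 - 428 = -79476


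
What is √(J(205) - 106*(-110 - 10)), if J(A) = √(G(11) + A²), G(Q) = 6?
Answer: √(12720 + √42031) ≈ 113.69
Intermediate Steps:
J(A) = √(6 + A²)
√(J(205) - 106*(-110 - 10)) = √(√(6 + 205²) - 106*(-110 - 10)) = √(√(6 + 42025) - 106*(-120)) = √(√42031 + 12720) = √(12720 + √42031)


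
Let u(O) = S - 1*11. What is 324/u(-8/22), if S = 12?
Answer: 324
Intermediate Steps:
u(O) = 1 (u(O) = 12 - 1*11 = 12 - 11 = 1)
324/u(-8/22) = 324/1 = 324*1 = 324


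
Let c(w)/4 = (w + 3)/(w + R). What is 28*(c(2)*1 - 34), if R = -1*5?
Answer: -3416/3 ≈ -1138.7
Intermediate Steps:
R = -5
c(w) = 4*(3 + w)/(-5 + w) (c(w) = 4*((w + 3)/(w - 5)) = 4*((3 + w)/(-5 + w)) = 4*(3 + w)/(-5 + w))
28*(c(2)*1 - 34) = 28*((4*(3 + 2)/(-5 + 2))*1 - 34) = 28*((4*5/(-3))*1 - 34) = 28*((4*(-⅓)*5)*1 - 34) = 28*(-20/3*1 - 34) = 28*(-20/3 - 34) = 28*(-122/3) = -3416/3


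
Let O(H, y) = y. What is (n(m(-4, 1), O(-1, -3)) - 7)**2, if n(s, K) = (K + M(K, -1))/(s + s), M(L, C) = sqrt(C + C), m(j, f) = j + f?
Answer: (39 + I*sqrt(2))**2/36 ≈ 42.194 + 3.0641*I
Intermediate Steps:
m(j, f) = f + j
M(L, C) = sqrt(2)*sqrt(C) (M(L, C) = sqrt(2*C) = sqrt(2)*sqrt(C))
n(s, K) = (K + I*sqrt(2))/(2*s) (n(s, K) = (K + sqrt(2)*sqrt(-1))/(s + s) = (K + sqrt(2)*I)/((2*s)) = (K + I*sqrt(2))*(1/(2*s)) = (K + I*sqrt(2))/(2*s))
(n(m(-4, 1), O(-1, -3)) - 7)**2 = ((-3 + I*sqrt(2))/(2*(1 - 4)) - 7)**2 = ((1/2)*(-3 + I*sqrt(2))/(-3) - 7)**2 = ((1/2)*(-1/3)*(-3 + I*sqrt(2)) - 7)**2 = ((1/2 - I*sqrt(2)/6) - 7)**2 = (-13/2 - I*sqrt(2)/6)**2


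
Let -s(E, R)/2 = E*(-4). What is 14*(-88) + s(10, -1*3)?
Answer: -1152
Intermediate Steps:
s(E, R) = 8*E (s(E, R) = -2*E*(-4) = -(-8)*E = 8*E)
14*(-88) + s(10, -1*3) = 14*(-88) + 8*10 = -1232 + 80 = -1152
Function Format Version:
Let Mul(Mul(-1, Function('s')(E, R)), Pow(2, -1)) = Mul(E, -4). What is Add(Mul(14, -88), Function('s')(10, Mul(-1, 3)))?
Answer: -1152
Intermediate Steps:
Function('s')(E, R) = Mul(8, E) (Function('s')(E, R) = Mul(-2, Mul(E, -4)) = Mul(-2, Mul(-4, E)) = Mul(8, E))
Add(Mul(14, -88), Function('s')(10, Mul(-1, 3))) = Add(Mul(14, -88), Mul(8, 10)) = Add(-1232, 80) = -1152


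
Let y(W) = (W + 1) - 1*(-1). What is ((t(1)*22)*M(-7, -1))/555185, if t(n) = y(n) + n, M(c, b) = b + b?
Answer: -176/555185 ≈ -0.00031701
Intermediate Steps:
y(W) = 2 + W (y(W) = (1 + W) + 1 = 2 + W)
M(c, b) = 2*b
t(n) = 2 + 2*n (t(n) = (2 + n) + n = 2 + 2*n)
((t(1)*22)*M(-7, -1))/555185 = (((2 + 2*1)*22)*(2*(-1)))/555185 = (((2 + 2)*22)*(-2))*(1/555185) = ((4*22)*(-2))*(1/555185) = (88*(-2))*(1/555185) = -176*1/555185 = -176/555185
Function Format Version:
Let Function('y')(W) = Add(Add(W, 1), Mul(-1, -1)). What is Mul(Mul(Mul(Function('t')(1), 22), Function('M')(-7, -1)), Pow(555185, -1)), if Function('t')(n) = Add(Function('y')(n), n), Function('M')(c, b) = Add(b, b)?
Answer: Rational(-176, 555185) ≈ -0.00031701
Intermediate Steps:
Function('y')(W) = Add(2, W) (Function('y')(W) = Add(Add(1, W), 1) = Add(2, W))
Function('M')(c, b) = Mul(2, b)
Function('t')(n) = Add(2, Mul(2, n)) (Function('t')(n) = Add(Add(2, n), n) = Add(2, Mul(2, n)))
Mul(Mul(Mul(Function('t')(1), 22), Function('M')(-7, -1)), Pow(555185, -1)) = Mul(Mul(Mul(Add(2, Mul(2, 1)), 22), Mul(2, -1)), Pow(555185, -1)) = Mul(Mul(Mul(Add(2, 2), 22), -2), Rational(1, 555185)) = Mul(Mul(Mul(4, 22), -2), Rational(1, 555185)) = Mul(Mul(88, -2), Rational(1, 555185)) = Mul(-176, Rational(1, 555185)) = Rational(-176, 555185)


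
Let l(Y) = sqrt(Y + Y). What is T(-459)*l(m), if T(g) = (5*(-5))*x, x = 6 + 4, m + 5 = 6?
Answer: -250*sqrt(2) ≈ -353.55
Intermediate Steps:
m = 1 (m = -5 + 6 = 1)
l(Y) = sqrt(2)*sqrt(Y) (l(Y) = sqrt(2*Y) = sqrt(2)*sqrt(Y))
x = 10
T(g) = -250 (T(g) = (5*(-5))*10 = -25*10 = -250)
T(-459)*l(m) = -250*sqrt(2)*sqrt(1) = -250*sqrt(2)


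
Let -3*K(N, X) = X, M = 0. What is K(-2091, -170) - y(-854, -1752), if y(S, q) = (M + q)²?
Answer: -9208342/3 ≈ -3.0694e+6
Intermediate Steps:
K(N, X) = -X/3
y(S, q) = q² (y(S, q) = (0 + q)² = q²)
K(-2091, -170) - y(-854, -1752) = -⅓*(-170) - 1*(-1752)² = 170/3 - 1*3069504 = 170/3 - 3069504 = -9208342/3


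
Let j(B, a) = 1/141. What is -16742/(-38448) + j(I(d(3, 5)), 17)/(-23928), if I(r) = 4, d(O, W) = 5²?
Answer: 196128211/450408708 ≈ 0.43544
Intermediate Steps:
d(O, W) = 25
j(B, a) = 1/141
-16742/(-38448) + j(I(d(3, 5)), 17)/(-23928) = -16742/(-38448) + (1/141)/(-23928) = -16742*(-1/38448) + (1/141)*(-1/23928) = 8371/19224 - 1/3373848 = 196128211/450408708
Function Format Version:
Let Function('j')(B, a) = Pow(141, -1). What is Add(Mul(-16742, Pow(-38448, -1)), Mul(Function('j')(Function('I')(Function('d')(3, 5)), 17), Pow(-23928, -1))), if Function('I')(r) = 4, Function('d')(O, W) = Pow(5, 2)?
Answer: Rational(196128211, 450408708) ≈ 0.43544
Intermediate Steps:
Function('d')(O, W) = 25
Function('j')(B, a) = Rational(1, 141)
Add(Mul(-16742, Pow(-38448, -1)), Mul(Function('j')(Function('I')(Function('d')(3, 5)), 17), Pow(-23928, -1))) = Add(Mul(-16742, Pow(-38448, -1)), Mul(Rational(1, 141), Pow(-23928, -1))) = Add(Mul(-16742, Rational(-1, 38448)), Mul(Rational(1, 141), Rational(-1, 23928))) = Add(Rational(8371, 19224), Rational(-1, 3373848)) = Rational(196128211, 450408708)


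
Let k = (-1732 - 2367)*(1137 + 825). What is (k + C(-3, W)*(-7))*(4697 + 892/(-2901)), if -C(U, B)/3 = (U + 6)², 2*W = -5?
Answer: -36524587346715/967 ≈ -3.7771e+10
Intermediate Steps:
W = -5/2 (W = (½)*(-5) = -5/2 ≈ -2.5000)
k = -8042238 (k = -4099*1962 = -8042238)
C(U, B) = -3*(6 + U)² (C(U, B) = -3*(U + 6)² = -3*(6 + U)²)
(k + C(-3, W)*(-7))*(4697 + 892/(-2901)) = (-8042238 - 3*(6 - 3)²*(-7))*(4697 + 892/(-2901)) = (-8042238 - 3*3²*(-7))*(4697 + 892*(-1/2901)) = (-8042238 - 3*9*(-7))*(4697 - 892/2901) = (-8042238 - 27*(-7))*(13625105/2901) = (-8042238 + 189)*(13625105/2901) = -8042049*13625105/2901 = -36524587346715/967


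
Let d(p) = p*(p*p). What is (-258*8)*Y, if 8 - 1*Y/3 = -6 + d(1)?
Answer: -80496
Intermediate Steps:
d(p) = p**3 (d(p) = p*p**2 = p**3)
Y = 39 (Y = 24 - 3*(-6 + 1**3) = 24 - 3*(-6 + 1) = 24 - 3*(-5) = 24 + 15 = 39)
(-258*8)*Y = -258*8*39 = -43*48*39 = -2064*39 = -80496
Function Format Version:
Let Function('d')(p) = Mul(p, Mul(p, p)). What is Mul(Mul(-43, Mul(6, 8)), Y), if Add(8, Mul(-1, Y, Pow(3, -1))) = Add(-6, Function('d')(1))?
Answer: -80496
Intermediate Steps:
Function('d')(p) = Pow(p, 3) (Function('d')(p) = Mul(p, Pow(p, 2)) = Pow(p, 3))
Y = 39 (Y = Add(24, Mul(-3, Add(-6, Pow(1, 3)))) = Add(24, Mul(-3, Add(-6, 1))) = Add(24, Mul(-3, -5)) = Add(24, 15) = 39)
Mul(Mul(-43, Mul(6, 8)), Y) = Mul(Mul(-43, Mul(6, 8)), 39) = Mul(Mul(-43, 48), 39) = Mul(-2064, 39) = -80496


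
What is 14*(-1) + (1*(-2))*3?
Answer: -20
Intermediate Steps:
14*(-1) + (1*(-2))*3 = -14 - 2*3 = -14 - 6 = -20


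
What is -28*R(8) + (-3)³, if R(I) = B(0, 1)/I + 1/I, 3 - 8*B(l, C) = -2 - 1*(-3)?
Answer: -251/8 ≈ -31.375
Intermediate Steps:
B(l, C) = ¼ (B(l, C) = 3/8 - (-2 - 1*(-3))/8 = 3/8 - (-2 + 3)/8 = 3/8 - ⅛*1 = 3/8 - ⅛ = ¼)
R(I) = 5/(4*I) (R(I) = 1/(4*I) + 1/I = 5/(4*I))
-28*R(8) + (-3)³ = -35/8 + (-3)³ = -35/8 - 27 = -251/8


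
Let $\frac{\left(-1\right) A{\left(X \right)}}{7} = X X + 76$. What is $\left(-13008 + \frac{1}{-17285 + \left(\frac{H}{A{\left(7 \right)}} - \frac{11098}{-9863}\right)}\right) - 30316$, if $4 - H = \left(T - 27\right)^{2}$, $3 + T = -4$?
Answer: $- \frac{923114605185943}{21307233957} \approx -43324.0$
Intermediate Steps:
$T = -7$ ($T = -3 - 4 = -7$)
$A{\left(X \right)} = -532 - 7 X^{2}$ ($A{\left(X \right)} = - 7 \left(X X + 76\right) = - 7 \left(X^{2} + 76\right) = - 7 \left(76 + X^{2}\right) = -532 - 7 X^{2}$)
$H = -1152$ ($H = 4 - \left(-7 - 27\right)^{2} = 4 - \left(-34\right)^{2} = 4 - 1156 = -1152$)
$\left(-13008 + \frac{1}{-17285 + \left(\frac{H}{A{\left(7 \right)}} - \frac{11098}{-9863}\right)}\right) - 30316 = \left(-13008 + \frac{1}{-17285 - \left(- \frac{11098}{9863} + \frac{1152}{-532 - 7 \cdot 7^{2}}\right)}\right) - 30316 = \left(-13008 + \frac{1}{-17285 - \left(- \frac{11098}{9863} + \frac{1152}{-532 - 343}\right)}\right) - 30316 = \left(-13008 + \frac{1}{-17285 - \left(- \frac{11098}{9863} + \frac{1152}{-875}\right)}\right) - 30316 = \left(-13008 + \frac{1}{-17285 + \left(\left(-1152\right) \left(- \frac{1}{875}\right) + \frac{11098}{9863}\right)}\right) - 30316 = \left(-13008 + \frac{1}{-17285 + \left(\frac{1152}{875} + \frac{11098}{9863}\right)}\right) - 30316 = \left(-13008 + \frac{1}{-17285 + \frac{3010418}{1232875}}\right) - 30316 = \left(-13008 + \frac{1}{- \frac{21307233957}{1232875}}\right) - 30316 = \left(-13008 - \frac{1232875}{21307233957}\right) - 30316 = - \frac{277164500545531}{21307233957} - 30316 = - \frac{923114605185943}{21307233957}$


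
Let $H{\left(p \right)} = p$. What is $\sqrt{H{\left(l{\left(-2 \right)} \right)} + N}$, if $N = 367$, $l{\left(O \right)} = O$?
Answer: $\sqrt{365} \approx 19.105$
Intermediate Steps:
$\sqrt{H{\left(l{\left(-2 \right)} \right)} + N} = \sqrt{-2 + 367} = \sqrt{365}$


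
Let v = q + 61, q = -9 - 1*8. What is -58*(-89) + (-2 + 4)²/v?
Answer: 56783/11 ≈ 5162.1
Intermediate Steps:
q = -17 (q = -9 - 8 = -17)
v = 44 (v = -17 + 61 = 44)
-58*(-89) + (-2 + 4)²/v = -58*(-89) + (-2 + 4)²/44 = 5162 + 2²*(1/44) = 5162 + 4*(1/44) = 5162 + 1/11 = 56783/11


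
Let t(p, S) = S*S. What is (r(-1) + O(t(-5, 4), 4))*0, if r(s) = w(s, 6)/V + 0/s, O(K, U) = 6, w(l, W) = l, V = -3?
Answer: 0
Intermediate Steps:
t(p, S) = S²
r(s) = -s/3 (r(s) = s/(-3) + 0/s = s*(-⅓) + 0 = -s/3 + 0 = -s/3)
(r(-1) + O(t(-5, 4), 4))*0 = (-⅓*(-1) + 6)*0 = (⅓ + 6)*0 = (19/3)*0 = 0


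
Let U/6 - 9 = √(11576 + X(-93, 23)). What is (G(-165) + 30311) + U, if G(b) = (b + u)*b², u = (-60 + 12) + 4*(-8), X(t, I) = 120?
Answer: -6639760 + 24*√731 ≈ -6.6391e+6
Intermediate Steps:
U = 54 + 24*√731 (U = 54 + 6*√(11576 + 120) = 54 + 6*√11696 = 54 + 6*(4*√731) = 54 + 24*√731 ≈ 702.89)
u = -80 (u = -48 - 32 = -80)
G(b) = b²*(-80 + b) (G(b) = (b - 80)*b² = (-80 + b)*b² = b²*(-80 + b))
(G(-165) + 30311) + U = ((-165)²*(-80 - 165) + 30311) + (54 + 24*√731) = (27225*(-245) + 30311) + (54 + 24*√731) = (-6670125 + 30311) + (54 + 24*√731) = -6639814 + (54 + 24*√731) = -6639760 + 24*√731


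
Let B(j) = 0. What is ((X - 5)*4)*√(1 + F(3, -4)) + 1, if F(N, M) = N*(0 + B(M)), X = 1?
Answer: -15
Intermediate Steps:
F(N, M) = 0 (F(N, M) = N*(0 + 0) = N*0 = 0)
((X - 5)*4)*√(1 + F(3, -4)) + 1 = ((1 - 5)*4)*√(1 + 0) + 1 = (-4*4)*√1 + 1 = -16*1 + 1 = -16 + 1 = -15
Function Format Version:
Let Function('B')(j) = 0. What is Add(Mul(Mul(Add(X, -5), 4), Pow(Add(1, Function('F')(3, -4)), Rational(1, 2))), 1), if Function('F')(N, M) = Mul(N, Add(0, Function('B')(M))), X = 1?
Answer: -15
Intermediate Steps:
Function('F')(N, M) = 0 (Function('F')(N, M) = Mul(N, Add(0, 0)) = Mul(N, 0) = 0)
Add(Mul(Mul(Add(X, -5), 4), Pow(Add(1, Function('F')(3, -4)), Rational(1, 2))), 1) = Add(Mul(Mul(Add(1, -5), 4), Pow(Add(1, 0), Rational(1, 2))), 1) = Add(Mul(Mul(-4, 4), Pow(1, Rational(1, 2))), 1) = Add(Mul(-16, 1), 1) = Add(-16, 1) = -15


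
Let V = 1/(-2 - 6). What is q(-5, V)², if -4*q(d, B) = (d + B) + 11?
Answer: 2209/1024 ≈ 2.1572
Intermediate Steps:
V = -⅛ (V = 1/(-8) = -⅛ ≈ -0.12500)
q(d, B) = -11/4 - B/4 - d/4 (q(d, B) = -((d + B) + 11)/4 = -((B + d) + 11)/4 = -(11 + B + d)/4 = -11/4 - B/4 - d/4)
q(-5, V)² = (-11/4 - ¼*(-⅛) - ¼*(-5))² = (-11/4 + 1/32 + 5/4)² = (-47/32)² = 2209/1024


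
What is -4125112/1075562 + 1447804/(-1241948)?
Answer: -835047195503/166974009347 ≈ -5.0011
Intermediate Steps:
-4125112/1075562 + 1447804/(-1241948) = -4125112*1/1075562 + 1447804*(-1/1241948) = -2062556/537781 - 361951/310487 = -835047195503/166974009347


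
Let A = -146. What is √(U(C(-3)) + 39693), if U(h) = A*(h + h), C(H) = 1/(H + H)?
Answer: 5*√14307/3 ≈ 199.35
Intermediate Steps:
C(H) = 1/(2*H)
U(h) = -292*h (U(h) = -146*(h + h) = -292*h)
√(U(C(-3)) + 39693) = √(-146/(-3) + 39693) = √(-146*(-1)/3 + 39693) = √(-292*(-⅙) + 39693) = √(146/3 + 39693) = √(119225/3) = 5*√14307/3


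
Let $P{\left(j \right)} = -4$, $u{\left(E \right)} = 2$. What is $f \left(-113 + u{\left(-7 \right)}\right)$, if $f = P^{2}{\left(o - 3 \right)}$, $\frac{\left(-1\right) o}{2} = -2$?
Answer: $-1776$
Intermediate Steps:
$o = 4$ ($o = \left(-2\right) \left(-2\right) = 4$)
$f = 16$ ($f = \left(-4\right)^{2} = 16$)
$f \left(-113 + u{\left(-7 \right)}\right) = 16 \left(-113 + 2\right) = 16 \left(-111\right) = -1776$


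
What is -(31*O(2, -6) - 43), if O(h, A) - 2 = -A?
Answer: -205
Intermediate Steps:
O(h, A) = 2 - A
-(31*O(2, -6) - 43) = -(31*(2 - 1*(-6)) - 43) = -(31*(2 + 6) - 43) = -(31*8 - 43) = -(248 - 43) = -1*205 = -205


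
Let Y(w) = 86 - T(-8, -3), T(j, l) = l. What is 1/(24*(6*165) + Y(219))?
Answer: 1/23849 ≈ 4.1930e-5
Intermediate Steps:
Y(w) = 89 (Y(w) = 86 - 1*(-3) = 86 + 3 = 89)
1/(24*(6*165) + Y(219)) = 1/(24*(6*165) + 89) = 1/(24*990 + 89) = 1/(23760 + 89) = 1/23849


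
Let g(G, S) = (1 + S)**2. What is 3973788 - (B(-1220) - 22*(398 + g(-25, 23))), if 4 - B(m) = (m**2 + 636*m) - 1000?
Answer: 4706692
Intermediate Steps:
B(m) = 1004 - m**2 - 636*m (B(m) = 4 - ((m**2 + 636*m) - 1000) = 4 - (-1000 + m**2 + 636*m) = 4 + (1000 - m**2 - 636*m) = 1004 - m**2 - 636*m)
3973788 - (B(-1220) - 22*(398 + g(-25, 23))) = 3973788 - ((1004 - 1*(-1220)**2 - 636*(-1220)) - 22*(398 + (1 + 23)**2)) = 3973788 - ((1004 - 1*1488400 + 775920) - 22*(398 + 24**2)) = 3973788 - ((1004 - 1488400 + 775920) - 22*(398 + 576)) = 3973788 - (-711476 - 22*974) = 3973788 - (-711476 - 1*21428) = 3973788 - (-711476 - 21428) = 3973788 - 1*(-732904) = 3973788 + 732904 = 4706692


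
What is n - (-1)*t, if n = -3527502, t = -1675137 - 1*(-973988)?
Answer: -4228651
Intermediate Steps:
t = -701149 (t = -1675137 + 973988 = -701149)
n - (-1)*t = -3527502 - (-1)*(-701149) = -3527502 - 1*701149 = -3527502 - 701149 = -4228651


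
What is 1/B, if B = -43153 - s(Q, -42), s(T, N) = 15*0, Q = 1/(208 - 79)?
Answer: -1/43153 ≈ -2.3173e-5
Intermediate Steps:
Q = 1/129 ≈ 0.0077519
s(T, N) = 0
B = -43153 (B = -43153 - 1*0 = -43153 + 0 = -43153)
1/B = 1/(-43153) = -1/43153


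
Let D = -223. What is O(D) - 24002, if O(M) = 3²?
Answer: -23993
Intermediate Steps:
O(M) = 9
O(D) - 24002 = 9 - 24002 = -23993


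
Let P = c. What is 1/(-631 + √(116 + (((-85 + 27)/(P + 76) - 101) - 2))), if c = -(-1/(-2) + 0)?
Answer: -95281/60120464 - √278897/60120464 ≈ -0.0015936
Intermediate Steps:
c = -½ (c = -(-1*(-½) + 0) = -(½ + 0) = -1*½ = -½ ≈ -0.50000)
P = -½ ≈ -0.50000
1/(-631 + √(116 + (((-85 + 27)/(P + 76) - 101) - 2))) = 1/(-631 + √(116 + (((-85 + 27)/(-½ + 76) - 101) - 2))) = 1/(-631 + √(116 + ((-58/151/2 - 101) - 2))) = 1/(-631 + √(116 + ((-58*2/151 - 101) - 2))) = 1/(-631 + √(116 + ((-116/151 - 101) - 2))) = 1/(-631 + √(116 + (-15367/151 - 2))) = 1/(-631 + √(116 - 15669/151)) = 1/(-631 + √(1847/151)) = 1/(-631 + √278897/151)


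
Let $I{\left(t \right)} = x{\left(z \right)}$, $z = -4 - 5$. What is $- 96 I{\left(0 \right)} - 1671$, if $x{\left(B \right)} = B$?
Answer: $-807$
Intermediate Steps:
$z = -9$
$I{\left(t \right)} = -9$
$- 96 I{\left(0 \right)} - 1671 = \left(-96\right) \left(-9\right) - 1671 = 864 - 1671 = -807$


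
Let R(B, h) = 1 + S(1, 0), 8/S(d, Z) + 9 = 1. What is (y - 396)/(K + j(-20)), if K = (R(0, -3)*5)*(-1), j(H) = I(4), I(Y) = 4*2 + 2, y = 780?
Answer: 192/5 ≈ 38.400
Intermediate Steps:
S(d, Z) = -1 (S(d, Z) = 8/(-9 + 1) = 8/(-8) = 8*(-1/8) = -1)
R(B, h) = 0 (R(B, h) = 1 - 1 = 0)
I(Y) = 10 (I(Y) = 8 + 2 = 10)
j(H) = 10
K = 0 (K = (0*5)*(-1) = 0*(-1) = 0)
(y - 396)/(K + j(-20)) = (780 - 396)/(0 + 10) = 384/10 = 384*(1/10) = 192/5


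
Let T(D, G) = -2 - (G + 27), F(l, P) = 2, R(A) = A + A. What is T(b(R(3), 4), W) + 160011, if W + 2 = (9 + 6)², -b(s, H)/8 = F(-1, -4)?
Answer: 159759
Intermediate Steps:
R(A) = 2*A
b(s, H) = -16 (b(s, H) = -8*2 = -16)
W = 223 (W = -2 + (9 + 6)² = -2 + 15² = -2 + 225 = 223)
T(D, G) = -29 - G (T(D, G) = -2 - (27 + G) = -2 + (-27 - G) = -29 - G)
T(b(R(3), 4), W) + 160011 = (-29 - 1*223) + 160011 = (-29 - 223) + 160011 = -252 + 160011 = 159759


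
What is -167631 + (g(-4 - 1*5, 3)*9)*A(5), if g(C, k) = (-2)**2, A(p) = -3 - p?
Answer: -167919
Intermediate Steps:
g(C, k) = 4
-167631 + (g(-4 - 1*5, 3)*9)*A(5) = -167631 + (4*9)*(-3 - 1*5) = -167631 + 36*(-3 - 5) = -167631 + 36*(-8) = -167631 - 288 = -167919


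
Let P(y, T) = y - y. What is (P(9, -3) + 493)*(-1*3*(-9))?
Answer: 13311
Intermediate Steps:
P(y, T) = 0
(P(9, -3) + 493)*(-1*3*(-9)) = (0 + 493)*(-1*3*(-9)) = 493*(-3*(-9)) = 493*27 = 13311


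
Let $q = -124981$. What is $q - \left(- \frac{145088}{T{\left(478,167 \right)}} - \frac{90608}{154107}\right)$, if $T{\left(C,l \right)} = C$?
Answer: $- \frac{4592045631593}{36831573} \approx -1.2468 \cdot 10^{5}$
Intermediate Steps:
$q - \left(- \frac{145088}{T{\left(478,167 \right)}} - \frac{90608}{154107}\right) = -124981 - \left(- \frac{145088}{478} - \frac{90608}{154107}\right) = -124981 - \left(\left(-145088\right) \frac{1}{478} - \frac{90608}{154107}\right) = -124981 - \left(- \frac{72544}{239} - \frac{90608}{154107}\right) = -124981 - - \frac{11201193520}{36831573} = -124981 + \frac{11201193520}{36831573} = - \frac{4592045631593}{36831573}$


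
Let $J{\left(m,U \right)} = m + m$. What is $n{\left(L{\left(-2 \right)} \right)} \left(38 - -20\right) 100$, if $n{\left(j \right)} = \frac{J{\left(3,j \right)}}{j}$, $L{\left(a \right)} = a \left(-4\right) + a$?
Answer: $5800$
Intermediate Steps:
$J{\left(m,U \right)} = 2 m$
$L{\left(a \right)} = - 3 a$ ($L{\left(a \right)} = - 4 a + a = - 3 a$)
$n{\left(j \right)} = \frac{6}{j}$ ($n{\left(j \right)} = \frac{2 \cdot 3}{j} = \frac{6}{j}$)
$n{\left(L{\left(-2 \right)} \right)} \left(38 - -20\right) 100 = \frac{6}{\left(-3\right) \left(-2\right)} \left(38 - -20\right) 100 = \frac{6}{6} \left(38 + 20\right) 100 = 6 \cdot \frac{1}{6} \cdot 58 \cdot 100 = 1 \cdot 58 \cdot 100 = 58 \cdot 100 = 5800$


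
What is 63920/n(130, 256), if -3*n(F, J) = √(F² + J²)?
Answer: -95880*√20609/20609 ≈ -667.88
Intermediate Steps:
n(F, J) = -√(F² + J²)/3
63920/n(130, 256) = 63920/((-√(130² + 256²)/3)) = 63920/((-√(16900 + 65536)/3)) = 63920/((-2*√20609/3)) = 63920*(-3*√20609/41218) = -95880*√20609/20609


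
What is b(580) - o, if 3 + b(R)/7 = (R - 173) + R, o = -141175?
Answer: 148063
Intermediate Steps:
b(R) = -1232 + 14*R (b(R) = -21 + 7*((R - 173) + R) = -21 + 7*((-173 + R) + R) = -21 + 7*(-173 + 2*R) = -21 + (-1211 + 14*R) = -1232 + 14*R)
b(580) - o = (-1232 + 14*580) - 1*(-141175) = (-1232 + 8120) + 141175 = 6888 + 141175 = 148063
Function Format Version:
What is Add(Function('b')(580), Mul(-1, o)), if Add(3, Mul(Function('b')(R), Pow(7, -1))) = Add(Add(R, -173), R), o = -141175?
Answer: 148063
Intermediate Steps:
Function('b')(R) = Add(-1232, Mul(14, R)) (Function('b')(R) = Add(-21, Mul(7, Add(Add(R, -173), R))) = Add(-21, Mul(7, Add(Add(-173, R), R))) = Add(-21, Mul(7, Add(-173, Mul(2, R)))) = Add(-21, Add(-1211, Mul(14, R))) = Add(-1232, Mul(14, R)))
Add(Function('b')(580), Mul(-1, o)) = Add(Add(-1232, Mul(14, 580)), Mul(-1, -141175)) = Add(Add(-1232, 8120), 141175) = Add(6888, 141175) = 148063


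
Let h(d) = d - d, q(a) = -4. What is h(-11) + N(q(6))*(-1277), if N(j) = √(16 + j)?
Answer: -2554*√3 ≈ -4423.7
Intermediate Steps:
h(d) = 0
h(-11) + N(q(6))*(-1277) = 0 + √(16 - 4)*(-1277) = 0 + √12*(-1277) = 0 + (2*√3)*(-1277) = 0 - 2554*√3 = -2554*√3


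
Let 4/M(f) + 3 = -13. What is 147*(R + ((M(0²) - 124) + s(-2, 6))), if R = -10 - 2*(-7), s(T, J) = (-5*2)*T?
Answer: -58947/4 ≈ -14737.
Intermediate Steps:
s(T, J) = -10*T
M(f) = -¼ (M(f) = 4/(-3 - 13) = 4/(-16) = 4*(-1/16) = -¼)
R = 4 (R = -10 + 14 = 4)
147*(R + ((M(0²) - 124) + s(-2, 6))) = 147*(4 + ((-¼ - 124) - 10*(-2))) = 147*(4 + (-497/4 + 20)) = 147*(4 - 417/4) = 147*(-401/4) = -58947/4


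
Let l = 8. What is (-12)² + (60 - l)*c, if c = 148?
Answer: 7840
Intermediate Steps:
(-12)² + (60 - l)*c = (-12)² + (60 - 1*8)*148 = 144 + (60 - 8)*148 = 144 + 52*148 = 144 + 7696 = 7840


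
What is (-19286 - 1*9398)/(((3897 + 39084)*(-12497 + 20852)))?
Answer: -28684/359106255 ≈ -7.9876e-5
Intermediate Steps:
(-19286 - 1*9398)/(((3897 + 39084)*(-12497 + 20852))) = (-19286 - 9398)/((42981*8355)) = -28684/359106255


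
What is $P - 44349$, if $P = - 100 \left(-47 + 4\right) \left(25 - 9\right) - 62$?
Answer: $24389$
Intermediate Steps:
$P = 68738$ ($P = - 100 \left(\left(-43\right) 16\right) - 62 = \left(-100\right) \left(-688\right) - 62 = 68800 - 62 = 68738$)
$P - 44349 = 68738 - 44349 = 24389$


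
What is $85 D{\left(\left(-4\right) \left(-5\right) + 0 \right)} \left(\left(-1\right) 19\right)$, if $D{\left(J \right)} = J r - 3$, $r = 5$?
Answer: $-156655$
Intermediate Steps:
$D{\left(J \right)} = -3 + 5 J$ ($D{\left(J \right)} = J 5 - 3 = 5 J - 3 = -3 + 5 J$)
$85 D{\left(\left(-4\right) \left(-5\right) + 0 \right)} \left(\left(-1\right) 19\right) = 85 \left(-3 + 5 \left(\left(-4\right) \left(-5\right) + 0\right)\right) \left(\left(-1\right) 19\right) = 85 \left(-3 + 5 \left(20 + 0\right)\right) \left(-19\right) = 85 \left(-3 + 5 \cdot 20\right) \left(-19\right) = 85 \left(-3 + 100\right) \left(-19\right) = 85 \cdot 97 \left(-19\right) = 8245 \left(-19\right) = -156655$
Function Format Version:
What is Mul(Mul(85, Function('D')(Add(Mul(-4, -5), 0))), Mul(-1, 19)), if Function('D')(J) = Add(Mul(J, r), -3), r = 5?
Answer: -156655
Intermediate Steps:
Function('D')(J) = Add(-3, Mul(5, J)) (Function('D')(J) = Add(Mul(J, 5), -3) = Add(Mul(5, J), -3) = Add(-3, Mul(5, J)))
Mul(Mul(85, Function('D')(Add(Mul(-4, -5), 0))), Mul(-1, 19)) = Mul(Mul(85, Add(-3, Mul(5, Add(Mul(-4, -5), 0)))), Mul(-1, 19)) = Mul(Mul(85, Add(-3, Mul(5, Add(20, 0)))), -19) = Mul(Mul(85, Add(-3, Mul(5, 20))), -19) = Mul(Mul(85, Add(-3, 100)), -19) = Mul(Mul(85, 97), -19) = Mul(8245, -19) = -156655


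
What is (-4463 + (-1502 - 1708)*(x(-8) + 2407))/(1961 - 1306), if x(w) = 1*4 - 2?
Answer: -7737353/655 ≈ -11813.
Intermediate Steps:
x(w) = 2 (x(w) = 4 - 2 = 2)
(-4463 + (-1502 - 1708)*(x(-8) + 2407))/(1961 - 1306) = (-4463 + (-1502 - 1708)*(2 + 2407))/(1961 - 1306) = (-4463 - 3210*2409)/655 = (-4463 - 7732890)*(1/655) = -7737353*1/655 = -7737353/655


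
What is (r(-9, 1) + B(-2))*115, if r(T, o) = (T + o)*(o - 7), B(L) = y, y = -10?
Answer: 4370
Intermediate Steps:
B(L) = -10
r(T, o) = (-7 + o)*(T + o) (r(T, o) = (T + o)*(-7 + o) = (-7 + o)*(T + o))
(r(-9, 1) + B(-2))*115 = ((1² - 7*(-9) - 7*1 - 9*1) - 10)*115 = ((1 + 63 - 7 - 9) - 10)*115 = (48 - 10)*115 = 38*115 = 4370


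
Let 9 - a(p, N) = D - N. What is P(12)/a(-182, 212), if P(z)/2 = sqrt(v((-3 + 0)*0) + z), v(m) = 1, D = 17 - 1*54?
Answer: sqrt(13)/129 ≈ 0.027950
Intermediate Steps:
D = -37 (D = 17 - 54 = -37)
a(p, N) = 46 + N (a(p, N) = 9 - (-37 - N) = 9 + (37 + N) = 46 + N)
P(z) = 2*sqrt(1 + z)
P(12)/a(-182, 212) = (2*sqrt(1 + 12))/(46 + 212) = (2*sqrt(13))/258 = (2*sqrt(13))*(1/258) = sqrt(13)/129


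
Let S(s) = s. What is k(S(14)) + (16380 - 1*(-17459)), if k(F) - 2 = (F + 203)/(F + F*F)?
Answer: 1015261/30 ≈ 33842.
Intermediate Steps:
k(F) = 2 + (203 + F)/(F + F²) (k(F) = 2 + (F + 203)/(F + F*F) = 2 + (203 + F)/(F + F²))
k(S(14)) + (16380 - 1*(-17459)) = (203 + 2*14² + 3*14)/(14*(1 + 14)) + (16380 - 1*(-17459)) = (1/14)*(203 + 2*196 + 42)/15 + (16380 + 17459) = (1/14)*(1/15)*(203 + 392 + 42) + 33839 = (1/14)*(1/15)*637 + 33839 = 91/30 + 33839 = 1015261/30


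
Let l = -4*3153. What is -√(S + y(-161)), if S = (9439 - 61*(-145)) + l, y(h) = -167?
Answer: -√5505 ≈ -74.196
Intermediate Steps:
l = -12612
S = 5672 (S = (9439 - 61*(-145)) - 12612 = (9439 + 8845) - 12612 = 18284 - 12612 = 5672)
-√(S + y(-161)) = -√(5672 - 167) = -√5505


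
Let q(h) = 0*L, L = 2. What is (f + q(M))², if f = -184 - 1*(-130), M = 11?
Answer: 2916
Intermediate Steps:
f = -54 (f = -184 + 130 = -54)
q(h) = 0 (q(h) = 0*2 = 0)
(f + q(M))² = (-54 + 0)² = (-54)² = 2916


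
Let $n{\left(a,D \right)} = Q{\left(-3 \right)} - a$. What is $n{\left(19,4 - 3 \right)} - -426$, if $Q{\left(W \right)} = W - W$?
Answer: $407$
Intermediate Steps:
$Q{\left(W \right)} = 0$
$n{\left(a,D \right)} = - a$ ($n{\left(a,D \right)} = 0 - a = - a$)
$n{\left(19,4 - 3 \right)} - -426 = \left(-1\right) 19 - -426 = -19 + 426 = 407$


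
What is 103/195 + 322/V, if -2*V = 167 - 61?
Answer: -57331/10335 ≈ -5.5473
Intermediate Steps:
V = -53 (V = -(167 - 61)/2 = -½*106 = -53)
103/195 + 322/V = 103/195 + 322/(-53) = 103*(1/195) + 322*(-1/53) = 103/195 - 322/53 = -57331/10335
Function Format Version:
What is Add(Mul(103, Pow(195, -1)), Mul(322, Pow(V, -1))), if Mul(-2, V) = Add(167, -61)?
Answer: Rational(-57331, 10335) ≈ -5.5473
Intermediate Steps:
V = -53 (V = Mul(Rational(-1, 2), Add(167, -61)) = Mul(Rational(-1, 2), 106) = -53)
Add(Mul(103, Pow(195, -1)), Mul(322, Pow(V, -1))) = Add(Mul(103, Pow(195, -1)), Mul(322, Pow(-53, -1))) = Add(Mul(103, Rational(1, 195)), Mul(322, Rational(-1, 53))) = Add(Rational(103, 195), Rational(-322, 53)) = Rational(-57331, 10335)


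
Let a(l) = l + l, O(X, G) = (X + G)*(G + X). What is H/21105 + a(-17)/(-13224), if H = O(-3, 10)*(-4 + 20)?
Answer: 263933/6645060 ≈ 0.039719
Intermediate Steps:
O(X, G) = (G + X)**2 (O(X, G) = (G + X)*(G + X) = (G + X)**2)
a(l) = 2*l
H = 784 (H = (10 - 3)**2*(-4 + 20) = 7**2*16 = 49*16 = 784)
H/21105 + a(-17)/(-13224) = 784/21105 + (2*(-17))/(-13224) = 784*(1/21105) - 34*(-1/13224) = 112/3015 + 17/6612 = 263933/6645060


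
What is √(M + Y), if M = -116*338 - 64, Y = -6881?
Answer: I*√46153 ≈ 214.83*I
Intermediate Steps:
M = -39272 (M = -39208 - 64 = -39272)
√(M + Y) = √(-39272 - 6881) = √(-46153) = I*√46153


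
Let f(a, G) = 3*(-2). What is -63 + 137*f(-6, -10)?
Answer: -885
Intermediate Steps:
f(a, G) = -6
-63 + 137*f(-6, -10) = -63 + 137*(-6) = -63 - 822 = -885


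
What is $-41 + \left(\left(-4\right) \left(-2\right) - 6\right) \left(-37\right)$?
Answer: $-115$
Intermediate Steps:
$-41 + \left(\left(-4\right) \left(-2\right) - 6\right) \left(-37\right) = -41 + \left(8 - 6\right) \left(-37\right) = -41 + 2 \left(-37\right) = -41 - 74 = -115$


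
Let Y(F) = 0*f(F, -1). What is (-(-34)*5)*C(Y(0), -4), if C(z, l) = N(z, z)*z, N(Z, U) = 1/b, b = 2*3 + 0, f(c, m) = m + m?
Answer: 0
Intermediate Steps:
f(c, m) = 2*m
Y(F) = 0 (Y(F) = 0*(2*(-1)) = 0*(-2) = 0)
b = 6 (b = 6 + 0 = 6)
N(Z, U) = 1/6
C(z, l) = z/6
(-(-34)*5)*C(Y(0), -4) = (-(-34)*5)*((1/6)*0) = -34*(-5)*0 = 170*0 = 0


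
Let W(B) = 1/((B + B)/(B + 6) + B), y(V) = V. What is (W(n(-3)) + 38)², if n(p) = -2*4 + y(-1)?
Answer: 12769/9 ≈ 1418.8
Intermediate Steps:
n(p) = -9 (n(p) = -2*4 - 1 = -8 - 1 = -9)
W(B) = 1/(B + 2*B/(6 + B)) (W(B) = 1/((2*B)/(6 + B) + B) = 1/(2*B/(6 + B) + B) = 1/(B + 2*B/(6 + B)))
(W(n(-3)) + 38)² = ((6 - 9)/((-9)*(8 - 9)) + 38)² = (-⅑*(-3)/(-1) + 38)² = (-⅑*(-1)*(-3) + 38)² = (-⅓ + 38)² = (113/3)² = 12769/9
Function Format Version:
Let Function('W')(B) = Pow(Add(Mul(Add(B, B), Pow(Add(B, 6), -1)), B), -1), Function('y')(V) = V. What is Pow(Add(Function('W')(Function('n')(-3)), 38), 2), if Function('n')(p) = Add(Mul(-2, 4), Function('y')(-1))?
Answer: Rational(12769, 9) ≈ 1418.8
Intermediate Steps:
Function('n')(p) = -9 (Function('n')(p) = Add(Mul(-2, 4), -1) = Add(-8, -1) = -9)
Function('W')(B) = Pow(Add(B, Mul(2, B, Pow(Add(6, B), -1))), -1) (Function('W')(B) = Pow(Add(Mul(Mul(2, B), Pow(Add(6, B), -1)), B), -1) = Pow(Add(Mul(2, B, Pow(Add(6, B), -1)), B), -1) = Pow(Add(B, Mul(2, B, Pow(Add(6, B), -1))), -1))
Pow(Add(Function('W')(Function('n')(-3)), 38), 2) = Pow(Add(Mul(Pow(-9, -1), Pow(Add(8, -9), -1), Add(6, -9)), 38), 2) = Pow(Add(Mul(Rational(-1, 9), Pow(-1, -1), -3), 38), 2) = Pow(Add(Mul(Rational(-1, 9), -1, -3), 38), 2) = Pow(Add(Rational(-1, 3), 38), 2) = Pow(Rational(113, 3), 2) = Rational(12769, 9)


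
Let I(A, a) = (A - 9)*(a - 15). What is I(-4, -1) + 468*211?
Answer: 98956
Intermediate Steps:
I(A, a) = (-15 + a)*(-9 + A) (I(A, a) = (-9 + A)*(-15 + a) = (-15 + a)*(-9 + A))
I(-4, -1) + 468*211 = (135 - 15*(-4) - 9*(-1) - 4*(-1)) + 468*211 = (135 + 60 + 9 + 4) + 98748 = 208 + 98748 = 98956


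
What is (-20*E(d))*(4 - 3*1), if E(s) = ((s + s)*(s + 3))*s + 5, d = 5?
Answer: -8100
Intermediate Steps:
E(s) = 5 + 2*s**2*(3 + s) (E(s) = ((2*s)*(3 + s))*s + 5 = (2*s*(3 + s))*s + 5 = 2*s**2*(3 + s) + 5 = 5 + 2*s**2*(3 + s))
(-20*E(d))*(4 - 3*1) = (-20*(5 + 2*5**3 + 6*5**2))*(4 - 3*1) = (-20*(5 + 2*125 + 6*25))*(4 - 3) = -20*(5 + 250 + 150)*1 = -20*405*1 = -8100*1 = -8100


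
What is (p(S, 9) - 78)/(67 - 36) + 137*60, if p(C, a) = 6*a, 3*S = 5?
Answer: 254796/31 ≈ 8219.2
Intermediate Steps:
S = 5/3 (S = (⅓)*5 = 5/3 ≈ 1.6667)
(p(S, 9) - 78)/(67 - 36) + 137*60 = (6*9 - 78)/(67 - 36) + 137*60 = (54 - 78)/31 + 8220 = -24*1/31 + 8220 = -24/31 + 8220 = 254796/31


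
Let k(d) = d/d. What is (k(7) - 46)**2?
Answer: 2025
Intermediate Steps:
k(d) = 1
(k(7) - 46)**2 = (1 - 46)**2 = (-45)**2 = 2025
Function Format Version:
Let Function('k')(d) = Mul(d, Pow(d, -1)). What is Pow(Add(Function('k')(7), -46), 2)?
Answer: 2025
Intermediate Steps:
Function('k')(d) = 1
Pow(Add(Function('k')(7), -46), 2) = Pow(Add(1, -46), 2) = Pow(-45, 2) = 2025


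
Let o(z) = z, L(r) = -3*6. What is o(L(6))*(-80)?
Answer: 1440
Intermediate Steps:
L(r) = -18
o(L(6))*(-80) = -18*(-80) = 1440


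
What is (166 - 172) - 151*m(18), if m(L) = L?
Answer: -2724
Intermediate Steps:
(166 - 172) - 151*m(18) = (166 - 172) - 151*18 = -6 - 2718 = -2724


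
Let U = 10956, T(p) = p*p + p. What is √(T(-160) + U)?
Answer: 6*√1011 ≈ 190.78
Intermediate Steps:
T(p) = p + p² (T(p) = p² + p = p + p²)
√(T(-160) + U) = √(-160*(1 - 160) + 10956) = √(-160*(-159) + 10956) = √(25440 + 10956) = √36396 = 6*√1011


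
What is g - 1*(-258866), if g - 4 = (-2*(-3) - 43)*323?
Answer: 246919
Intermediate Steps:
g = -11947 (g = 4 + (-2*(-3) - 43)*323 = 4 + (6 - 43)*323 = 4 - 37*323 = 4 - 11951 = -11947)
g - 1*(-258866) = -11947 - 1*(-258866) = -11947 + 258866 = 246919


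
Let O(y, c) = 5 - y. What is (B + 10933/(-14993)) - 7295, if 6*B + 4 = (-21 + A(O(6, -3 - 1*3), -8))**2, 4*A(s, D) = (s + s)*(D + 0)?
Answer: -7494669/1034 ≈ -7248.2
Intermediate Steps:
A(s, D) = D*s/2 (A(s, D) = ((s + s)*(D + 0))/4 = ((2*s)*D)/4 = (2*D*s)/4 = D*s/2)
B = 95/2 (B = -2/3 + (-21 + (1/2)*(-8)*(5 - 1*6))**2/6 = -2/3 + (-21 + (1/2)*(-8)*(5 - 6))**2/6 = -2/3 + (-21 + (1/2)*(-8)*(-1))**2/6 = -2/3 + (-21 + 4)**2/6 = -2/3 + (1/6)*(-17)**2 = -2/3 + (1/6)*289 = -2/3 + 289/6 = 95/2 ≈ 47.500)
(B + 10933/(-14993)) - 7295 = (95/2 + 10933/(-14993)) - 7295 = (95/2 + 10933*(-1/14993)) - 7295 = (95/2 - 377/517) - 7295 = 48361/1034 - 7295 = -7494669/1034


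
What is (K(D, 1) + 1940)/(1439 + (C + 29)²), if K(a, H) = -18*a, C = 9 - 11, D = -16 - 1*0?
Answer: 557/542 ≈ 1.0277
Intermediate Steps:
D = -16 (D = -16 + 0 = -16)
C = -2
(K(D, 1) + 1940)/(1439 + (C + 29)²) = (-18*(-16) + 1940)/(1439 + (-2 + 29)²) = (288 + 1940)/(1439 + 27²) = 2228/(1439 + 729) = 2228/2168 = 2228*(1/2168) = 557/542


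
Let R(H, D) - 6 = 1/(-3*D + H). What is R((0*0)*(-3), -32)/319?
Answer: 577/30624 ≈ 0.018841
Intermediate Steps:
R(H, D) = 6 + 1/(H - 3*D) (R(H, D) = 6 + 1/(-3*D + H) = 6 + 1/(H - 3*D))
R((0*0)*(-3), -32)/319 = ((-1 - 6*0*0*(-3) + 18*(-32))/(-0*0*(-3) + 3*(-32)))/319 = ((-1 - 0*(-3) - 576)/(-0*(-3) - 96))/319 = ((-1 - 6*0 - 576)/(-1*0 - 96))/319 = ((-1 + 0 - 576)/(0 - 96))/319 = (-577/(-96))/319 = (-1/96*(-577))/319 = (1/319)*(577/96) = 577/30624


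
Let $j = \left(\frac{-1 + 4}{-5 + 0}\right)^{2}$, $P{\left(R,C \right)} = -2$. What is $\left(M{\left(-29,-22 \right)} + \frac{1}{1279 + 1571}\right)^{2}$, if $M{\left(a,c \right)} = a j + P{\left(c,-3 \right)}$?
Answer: $\frac{1256915209}{8122500} \approx 154.74$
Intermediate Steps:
$j = \frac{9}{25}$ ($j = \left(\frac{3}{-5}\right)^{2} = \left(3 \left(- \frac{1}{5}\right)\right)^{2} = \left(- \frac{3}{5}\right)^{2} = \frac{9}{25} \approx 0.36$)
$M{\left(a,c \right)} = -2 + \frac{9 a}{25}$ ($M{\left(a,c \right)} = a \frac{9}{25} - 2 = \frac{9 a}{25} - 2 = -2 + \frac{9 a}{25}$)
$\left(M{\left(-29,-22 \right)} + \frac{1}{1279 + 1571}\right)^{2} = \left(\left(-2 + \frac{9}{25} \left(-29\right)\right) + \frac{1}{1279 + 1571}\right)^{2} = \left(\left(-2 - \frac{261}{25}\right) + \frac{1}{2850}\right)^{2} = \left(- \frac{311}{25} + \frac{1}{2850}\right)^{2} = \left(- \frac{35453}{2850}\right)^{2} = \frac{1256915209}{8122500}$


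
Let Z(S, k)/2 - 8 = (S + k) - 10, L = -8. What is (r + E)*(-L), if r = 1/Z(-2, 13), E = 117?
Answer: 8428/9 ≈ 936.44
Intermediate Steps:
Z(S, k) = -4 + 2*S + 2*k (Z(S, k) = 16 + 2*((S + k) - 10) = 16 + 2*(-10 + S + k) = 16 + (-20 + 2*S + 2*k) = -4 + 2*S + 2*k)
r = 1/18 (r = 1/(-4 + 2*(-2) + 2*13) = 1/(-4 - 4 + 26) = 1/18 ≈ 0.055556)
(r + E)*(-L) = (1/18 + 117)*(-1*(-8)) = (2107/18)*8 = 8428/9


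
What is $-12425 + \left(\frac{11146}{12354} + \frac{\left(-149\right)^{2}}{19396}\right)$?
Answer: $- \frac{1488382738615}{119809092} \approx -12423.0$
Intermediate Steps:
$-12425 + \left(\frac{11146}{12354} + \frac{\left(-149\right)^{2}}{19396}\right) = -12425 + \left(11146 \cdot \frac{1}{12354} + 22201 \cdot \frac{1}{19396}\right) = -12425 + \left(\frac{5573}{6177} + \frac{22201}{19396}\right) = -12425 + \frac{245229485}{119809092} = - \frac{1488382738615}{119809092}$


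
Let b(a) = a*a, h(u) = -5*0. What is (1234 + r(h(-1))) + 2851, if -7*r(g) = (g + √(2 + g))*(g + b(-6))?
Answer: 4085 - 36*√2/7 ≈ 4077.7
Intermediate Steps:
h(u) = 0
b(a) = a²
r(g) = -(36 + g)*(g + √(2 + g))/7 (r(g) = -(g + √(2 + g))*(g + (-6)²)/7 = -(g + √(2 + g))*(g + 36)/7 = -(g + √(2 + g))*(36 + g)/7 = -(36 + g)*(g + √(2 + g))/7)
(1234 + r(h(-1))) + 2851 = (1234 + (-36/7*0 - 36*√(2 + 0)/7 - ⅐*0² - ⅐*0*√(2 + 0))) + 2851 = (1234 + (0 - 36*√2/7 - ⅐*0 - ⅐*0*√2)) + 2851 = (1234 + (0 - 36*√2/7 + 0 + 0)) + 2851 = (1234 - 36*√2/7) + 2851 = 4085 - 36*√2/7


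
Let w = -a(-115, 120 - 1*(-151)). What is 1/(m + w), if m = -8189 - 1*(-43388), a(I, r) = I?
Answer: 1/35314 ≈ 2.8317e-5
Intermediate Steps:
m = 35199 (m = -8189 + 43388 = 35199)
w = 115 (w = -1*(-115) = 115)
1/(m + w) = 1/(35199 + 115) = 1/35314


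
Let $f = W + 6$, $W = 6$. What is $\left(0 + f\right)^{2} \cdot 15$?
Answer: $2160$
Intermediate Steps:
$f = 12$ ($f = 6 + 6 = 12$)
$\left(0 + f\right)^{2} \cdot 15 = \left(0 + 12\right)^{2} \cdot 15 = 12^{2} \cdot 15 = 144 \cdot 15 = 2160$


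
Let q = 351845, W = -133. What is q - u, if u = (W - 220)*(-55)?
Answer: 332430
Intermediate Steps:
u = 19415 (u = (-133 - 220)*(-55) = -353*(-55) = 19415)
q - u = 351845 - 1*19415 = 351845 - 19415 = 332430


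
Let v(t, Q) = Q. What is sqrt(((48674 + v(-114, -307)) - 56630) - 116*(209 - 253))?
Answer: 9*I*sqrt(39) ≈ 56.205*I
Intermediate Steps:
sqrt(((48674 + v(-114, -307)) - 56630) - 116*(209 - 253)) = sqrt(((48674 - 307) - 56630) - 116*(209 - 253)) = sqrt((48367 - 56630) - 116*(-44)) = sqrt(-8263 + 5104) = sqrt(-3159) = 9*I*sqrt(39)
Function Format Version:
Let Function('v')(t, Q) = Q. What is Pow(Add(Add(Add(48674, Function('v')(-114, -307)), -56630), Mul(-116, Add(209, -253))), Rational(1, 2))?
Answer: Mul(9, I, Pow(39, Rational(1, 2))) ≈ Mul(56.205, I)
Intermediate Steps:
Pow(Add(Add(Add(48674, Function('v')(-114, -307)), -56630), Mul(-116, Add(209, -253))), Rational(1, 2)) = Pow(Add(Add(Add(48674, -307), -56630), Mul(-116, Add(209, -253))), Rational(1, 2)) = Pow(Add(Add(48367, -56630), Mul(-116, -44)), Rational(1, 2)) = Pow(Add(-8263, 5104), Rational(1, 2)) = Pow(-3159, Rational(1, 2)) = Mul(9, I, Pow(39, Rational(1, 2)))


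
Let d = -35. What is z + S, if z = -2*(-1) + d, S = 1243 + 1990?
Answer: 3200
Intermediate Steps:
S = 3233
z = -33 (z = -2*(-1) - 35 = 2 - 35 = -33)
z + S = -33 + 3233 = 3200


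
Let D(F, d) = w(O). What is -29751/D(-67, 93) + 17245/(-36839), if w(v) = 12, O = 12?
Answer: -365401343/147356 ≈ -2479.7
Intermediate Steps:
D(F, d) = 12
-29751/D(-67, 93) + 17245/(-36839) = -29751/12 + 17245/(-36839) = -29751*1/12 + 17245*(-1/36839) = -9917/4 - 17245/36839 = -365401343/147356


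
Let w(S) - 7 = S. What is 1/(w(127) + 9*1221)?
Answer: 1/11123 ≈ 8.9904e-5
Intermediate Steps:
w(S) = 7 + S
1/(w(127) + 9*1221) = 1/((7 + 127) + 9*1221) = 1/(134 + 10989) = 1/11123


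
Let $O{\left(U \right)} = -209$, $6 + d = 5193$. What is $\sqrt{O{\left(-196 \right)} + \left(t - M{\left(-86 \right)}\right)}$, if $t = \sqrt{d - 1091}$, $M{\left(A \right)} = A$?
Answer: $i \sqrt{59} \approx 7.6811 i$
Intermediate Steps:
$d = 5187$ ($d = -6 + 5193 = 5187$)
$t = 64$ ($t = \sqrt{5187 - 1091} = \sqrt{4096} = 64$)
$\sqrt{O{\left(-196 \right)} + \left(t - M{\left(-86 \right)}\right)} = \sqrt{-209 + \left(64 - -86\right)} = \sqrt{-209 + \left(64 + 86\right)} = \sqrt{-209 + 150} = \sqrt{-59} = i \sqrt{59}$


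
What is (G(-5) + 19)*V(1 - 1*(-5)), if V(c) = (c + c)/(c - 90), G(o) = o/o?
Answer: -20/7 ≈ -2.8571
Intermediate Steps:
G(o) = 1
V(c) = 2*c/(-90 + c) (V(c) = (2*c)/(-90 + c) = 2*c/(-90 + c))
(G(-5) + 19)*V(1 - 1*(-5)) = (1 + 19)*(2*(1 - 1*(-5))/(-90 + (1 - 1*(-5)))) = 20*(2*(1 + 5)/(-90 + (1 + 5))) = 20*(2*6/(-90 + 6)) = 20*(2*6/(-84)) = 20*(2*6*(-1/84)) = 20*(-⅐) = -20/7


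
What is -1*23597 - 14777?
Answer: -38374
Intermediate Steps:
-1*23597 - 14777 = -23597 - 14777 = -38374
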